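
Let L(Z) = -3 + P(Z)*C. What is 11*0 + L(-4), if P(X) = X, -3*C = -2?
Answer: -17/3 ≈ -5.6667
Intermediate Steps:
C = ⅔ (C = -⅓*(-2) = ⅔ ≈ 0.66667)
L(Z) = -3 + 2*Z/3 (L(Z) = -3 + Z*(⅔) = -3 + 2*Z/3)
11*0 + L(-4) = 11*0 + (-3 + (⅔)*(-4)) = 0 + (-3 - 8/3) = 0 - 17/3 = -17/3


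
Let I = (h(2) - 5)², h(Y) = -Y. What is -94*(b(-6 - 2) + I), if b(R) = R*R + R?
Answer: -9870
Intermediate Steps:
b(R) = R + R² (b(R) = R² + R = R + R²)
I = 49 (I = (-1*2 - 5)² = (-2 - 5)² = (-7)² = 49)
-94*(b(-6 - 2) + I) = -94*((-6 - 2)*(1 + (-6 - 2)) + 49) = -94*(-8*(1 - 8) + 49) = -94*(-8*(-7) + 49) = -94*(56 + 49) = -94*105 = -9870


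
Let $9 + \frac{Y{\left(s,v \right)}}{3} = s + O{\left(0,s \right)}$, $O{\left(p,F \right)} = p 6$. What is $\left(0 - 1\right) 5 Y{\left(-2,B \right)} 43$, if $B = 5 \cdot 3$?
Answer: $7095$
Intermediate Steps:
$B = 15$
$O{\left(p,F \right)} = 6 p$
$Y{\left(s,v \right)} = -27 + 3 s$ ($Y{\left(s,v \right)} = -27 + 3 \left(s + 6 \cdot 0\right) = -27 + 3 \left(s + 0\right) = -27 + 3 s$)
$\left(0 - 1\right) 5 Y{\left(-2,B \right)} 43 = \left(0 - 1\right) 5 \left(-27 + 3 \left(-2\right)\right) 43 = \left(-1\right) 5 \left(-27 - 6\right) 43 = \left(-5\right) \left(-33\right) 43 = 165 \cdot 43 = 7095$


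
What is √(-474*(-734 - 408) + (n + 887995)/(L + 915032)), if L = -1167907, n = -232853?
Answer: √4790891187530/2975 ≈ 735.73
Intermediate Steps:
√(-474*(-734 - 408) + (n + 887995)/(L + 915032)) = √(-474*(-734 - 408) + (-232853 + 887995)/(-1167907 + 915032)) = √(-474*(-1142) + 655142/(-252875)) = √(541308 + 655142*(-1/252875)) = √(541308 - 655142/252875) = √(136882605358/252875) = √4790891187530/2975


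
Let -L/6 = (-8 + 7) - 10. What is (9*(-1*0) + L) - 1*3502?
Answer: -3436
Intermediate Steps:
L = 66 (L = -6*((-8 + 7) - 10) = -6*(-1 - 10) = -6*(-11) = 66)
(9*(-1*0) + L) - 1*3502 = (9*(-1*0) + 66) - 1*3502 = (9*0 + 66) - 3502 = (0 + 66) - 3502 = 66 - 3502 = -3436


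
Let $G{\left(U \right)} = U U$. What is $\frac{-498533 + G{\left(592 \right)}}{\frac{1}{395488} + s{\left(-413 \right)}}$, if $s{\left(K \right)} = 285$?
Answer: $- \frac{58559512672}{112714081} \approx -519.54$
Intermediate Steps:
$G{\left(U \right)} = U^{2}$
$\frac{-498533 + G{\left(592 \right)}}{\frac{1}{395488} + s{\left(-413 \right)}} = \frac{-498533 + 592^{2}}{\frac{1}{395488} + 285} = \frac{-498533 + 350464}{\frac{1}{395488} + 285} = - \frac{148069}{\frac{112714081}{395488}} = \left(-148069\right) \frac{395488}{112714081} = - \frac{58559512672}{112714081}$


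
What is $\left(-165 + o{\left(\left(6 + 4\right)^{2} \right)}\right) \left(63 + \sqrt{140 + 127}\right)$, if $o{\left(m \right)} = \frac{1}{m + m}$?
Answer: $- \frac{2078937}{200} - \frac{32999 \sqrt{267}}{200} \approx -13091.0$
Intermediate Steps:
$o{\left(m \right)} = \frac{1}{2 m}$
$\left(-165 + o{\left(\left(6 + 4\right)^{2} \right)}\right) \left(63 + \sqrt{140 + 127}\right) = \left(-165 + \frac{1}{2 \left(6 + 4\right)^{2}}\right) \left(63 + \sqrt{140 + 127}\right) = \left(-165 + \frac{1}{2 \cdot 10^{2}}\right) \left(63 + \sqrt{267}\right) = \left(-165 + \frac{1}{2 \cdot 100}\right) \left(63 + \sqrt{267}\right) = \left(-165 + \frac{1}{2} \cdot \frac{1}{100}\right) \left(63 + \sqrt{267}\right) = \left(-165 + \frac{1}{200}\right) \left(63 + \sqrt{267}\right) = - \frac{32999 \left(63 + \sqrt{267}\right)}{200} = - \frac{2078937}{200} - \frac{32999 \sqrt{267}}{200}$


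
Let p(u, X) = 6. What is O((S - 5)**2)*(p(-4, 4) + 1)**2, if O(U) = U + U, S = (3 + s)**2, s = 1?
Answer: 11858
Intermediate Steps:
S = 16 (S = (3 + 1)**2 = 4**2 = 16)
O(U) = 2*U
O((S - 5)**2)*(p(-4, 4) + 1)**2 = (2*(16 - 5)**2)*(6 + 1)**2 = (2*11**2)*7**2 = (2*121)*49 = 242*49 = 11858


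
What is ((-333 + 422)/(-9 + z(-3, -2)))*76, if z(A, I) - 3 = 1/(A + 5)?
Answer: -13528/11 ≈ -1229.8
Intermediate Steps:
z(A, I) = 3 + 1/(5 + A) (z(A, I) = 3 + 1/(A + 5) = 3 + 1/(5 + A))
((-333 + 422)/(-9 + z(-3, -2)))*76 = ((-333 + 422)/(-9 + (16 + 3*(-3))/(5 - 3)))*76 = (89/(-9 + (16 - 9)/2))*76 = (89/(-9 + (½)*7))*76 = (89/(-9 + 7/2))*76 = (89/(-11/2))*76 = (89*(-2/11))*76 = -178/11*76 = -13528/11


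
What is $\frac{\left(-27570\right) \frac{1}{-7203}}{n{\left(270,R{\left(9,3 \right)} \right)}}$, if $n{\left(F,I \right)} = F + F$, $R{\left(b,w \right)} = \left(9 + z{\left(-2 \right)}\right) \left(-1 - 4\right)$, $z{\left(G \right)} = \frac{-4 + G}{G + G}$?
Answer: $\frac{919}{129654} \approx 0.0070881$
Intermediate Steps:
$z{\left(G \right)} = \frac{-4 + G}{2 G}$
$R{\left(b,w \right)} = - \frac{105}{2}$ ($R{\left(b,w \right)} = \left(9 + \frac{-4 - 2}{2 \left(-2\right)}\right) \left(-1 - 4\right) = \left(9 + \frac{1}{2} \left(- \frac{1}{2}\right) \left(-6\right)\right) \left(-5\right) = \left(9 + \frac{3}{2}\right) \left(-5\right) = \frac{21}{2} \left(-5\right) = - \frac{105}{2}$)
$n{\left(F,I \right)} = 2 F$
$\frac{\left(-27570\right) \frac{1}{-7203}}{n{\left(270,R{\left(9,3 \right)} \right)}} = \frac{\left(-27570\right) \frac{1}{-7203}}{2 \cdot 270} = \frac{\left(-27570\right) \left(- \frac{1}{7203}\right)}{540} = \frac{9190}{2401} \cdot \frac{1}{540} = \frac{919}{129654}$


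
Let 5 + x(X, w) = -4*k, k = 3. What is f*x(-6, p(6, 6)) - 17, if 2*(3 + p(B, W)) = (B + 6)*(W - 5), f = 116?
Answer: -1989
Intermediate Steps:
p(B, W) = -3 + (-5 + W)*(6 + B)/2 (p(B, W) = -3 + ((B + 6)*(W - 5))/2 = -3 + ((6 + B)*(-5 + W))/2 = -3 + ((-5 + W)*(6 + B))/2 = -3 + (-5 + W)*(6 + B)/2)
x(X, w) = -17 (x(X, w) = -5 - 4*3 = -5 - 12 = -17)
f*x(-6, p(6, 6)) - 17 = 116*(-17) - 17 = -1972 - 17 = -1989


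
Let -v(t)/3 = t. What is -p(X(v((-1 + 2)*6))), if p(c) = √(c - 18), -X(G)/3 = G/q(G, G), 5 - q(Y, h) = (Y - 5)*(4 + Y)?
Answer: -24*I*√3170/317 ≈ -4.2627*I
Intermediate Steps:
q(Y, h) = 5 - (-5 + Y)*(4 + Y) (q(Y, h) = 5 - (Y - 5)*(4 + Y) = 5 - (-5 + Y)*(4 + Y))
v(t) = -3*t
X(G) = -3*G/(25 + G - G²)
p(c) = √(-18 + c)
-p(X(v((-1 + 2)*6))) = -√(-18 + 3*(-3*(-1 + 2)*6)/(-25 + (-3*(-1 + 2)*6)² - (-3)*(-1 + 2)*6)) = -√(-18 + 3*(-3*6)/(-25 + (-3*6)² - (-3)*1*6)) = -√(-18 + 3*(-3*6)/(-25 + (-3*6)² - (-3)*6)) = -√(-18 + 3*(-18)/(-25 + (-18)² - 1*(-18))) = -√(-18 + 3*(-18)/(-25 + 324 + 18)) = -√(-18 + 3*(-18)/317) = -√(-18 + 3*(-18)*(1/317)) = -√(-18 - 54/317) = -√(-5760/317) = -24*I*√3170/317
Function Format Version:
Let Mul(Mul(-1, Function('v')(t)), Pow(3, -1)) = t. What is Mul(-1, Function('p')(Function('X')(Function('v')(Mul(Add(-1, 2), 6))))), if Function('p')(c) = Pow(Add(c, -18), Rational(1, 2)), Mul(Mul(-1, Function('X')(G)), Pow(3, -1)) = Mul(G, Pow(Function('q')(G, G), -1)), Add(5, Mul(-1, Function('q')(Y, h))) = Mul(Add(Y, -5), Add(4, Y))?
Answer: Mul(Rational(-24, 317), I, Pow(3170, Rational(1, 2))) ≈ Mul(-4.2627, I)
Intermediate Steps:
Function('q')(Y, h) = Add(5, Mul(-1, Add(-5, Y), Add(4, Y))) (Function('q')(Y, h) = Add(5, Mul(-1, Mul(Add(Y, -5), Add(4, Y)))) = Add(5, Mul(-1, Mul(Add(-5, Y), Add(4, Y)))) = Add(5, Mul(-1, Add(-5, Y), Add(4, Y))))
Function('v')(t) = Mul(-3, t)
Function('X')(G) = Mul(-3, G, Pow(Add(25, G, Mul(-1, Pow(G, 2))), -1)) (Function('X')(G) = Mul(-3, Mul(G, Pow(Add(25, G, Mul(-1, Pow(G, 2))), -1))) = Mul(-3, G, Pow(Add(25, G, Mul(-1, Pow(G, 2))), -1)))
Function('p')(c) = Pow(Add(-18, c), Rational(1, 2))
Mul(-1, Function('p')(Function('X')(Function('v')(Mul(Add(-1, 2), 6))))) = Mul(-1, Pow(Add(-18, Mul(3, Mul(-3, Mul(Add(-1, 2), 6)), Pow(Add(-25, Pow(Mul(-3, Mul(Add(-1, 2), 6)), 2), Mul(-1, Mul(-3, Mul(Add(-1, 2), 6)))), -1))), Rational(1, 2))) = Mul(-1, Pow(Add(-18, Mul(3, Mul(-3, Mul(1, 6)), Pow(Add(-25, Pow(Mul(-3, Mul(1, 6)), 2), Mul(-1, Mul(-3, Mul(1, 6)))), -1))), Rational(1, 2))) = Mul(-1, Pow(Add(-18, Mul(3, Mul(-3, 6), Pow(Add(-25, Pow(Mul(-3, 6), 2), Mul(-1, Mul(-3, 6))), -1))), Rational(1, 2))) = Mul(-1, Pow(Add(-18, Mul(3, -18, Pow(Add(-25, Pow(-18, 2), Mul(-1, -18)), -1))), Rational(1, 2))) = Mul(-1, Pow(Add(-18, Mul(3, -18, Pow(Add(-25, 324, 18), -1))), Rational(1, 2))) = Mul(-1, Pow(Add(-18, Mul(3, -18, Pow(317, -1))), Rational(1, 2))) = Mul(-1, Pow(Add(-18, Mul(3, -18, Rational(1, 317))), Rational(1, 2))) = Mul(-1, Pow(Add(-18, Rational(-54, 317)), Rational(1, 2))) = Mul(-1, Pow(Rational(-5760, 317), Rational(1, 2))) = Mul(-1, Mul(Rational(24, 317), I, Pow(3170, Rational(1, 2)))) = Mul(Rational(-24, 317), I, Pow(3170, Rational(1, 2)))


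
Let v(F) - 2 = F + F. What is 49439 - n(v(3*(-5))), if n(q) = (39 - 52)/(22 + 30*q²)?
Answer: 1163892951/23542 ≈ 49439.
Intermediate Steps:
v(F) = 2 + 2*F (v(F) = 2 + (F + F) = 2 + 2*F)
n(q) = -13/(22 + 30*q²)
49439 - n(v(3*(-5))) = 49439 - (-13)/(22 + 30*(2 + 2*(3*(-5)))²) = 49439 - (-13)/(22 + 30*(2 + 2*(-15))²) = 49439 - (-13)/(22 + 30*(2 - 30)²) = 49439 - (-13)/(22 + 30*(-28)²) = 49439 - (-13)/(22 + 30*784) = 49439 - (-13)/(22 + 23520) = 49439 - (-13)/23542 = 49439 - 1*(-13/23542) = 49439 + 13/23542 = 1163892951/23542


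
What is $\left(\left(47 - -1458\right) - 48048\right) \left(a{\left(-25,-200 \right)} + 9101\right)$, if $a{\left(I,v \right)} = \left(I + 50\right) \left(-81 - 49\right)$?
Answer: $-272323093$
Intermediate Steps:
$a{\left(I,v \right)} = -6500 - 130 I$ ($a{\left(I,v \right)} = \left(50 + I\right) \left(-130\right) = -6500 - 130 I$)
$\left(\left(47 - -1458\right) - 48048\right) \left(a{\left(-25,-200 \right)} + 9101\right) = \left(\left(47 - -1458\right) - 48048\right) \left(\left(-6500 - -3250\right) + 9101\right) = \left(\left(47 + 1458\right) - 48048\right) \left(\left(-6500 + 3250\right) + 9101\right) = \left(1505 - 48048\right) \left(-3250 + 9101\right) = \left(-46543\right) 5851 = -272323093$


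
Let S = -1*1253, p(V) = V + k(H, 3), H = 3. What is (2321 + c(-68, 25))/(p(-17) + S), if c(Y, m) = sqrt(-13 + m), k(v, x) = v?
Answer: -2321/1267 - 2*sqrt(3)/1267 ≈ -1.8346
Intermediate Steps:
p(V) = 3 + V (p(V) = V + 3 = 3 + V)
S = -1253
(2321 + c(-68, 25))/(p(-17) + S) = (2321 + sqrt(-13 + 25))/((3 - 17) - 1253) = (2321 + sqrt(12))/(-14 - 1253) = (2321 + 2*sqrt(3))/(-1267) = (2321 + 2*sqrt(3))*(-1/1267) = -2321/1267 - 2*sqrt(3)/1267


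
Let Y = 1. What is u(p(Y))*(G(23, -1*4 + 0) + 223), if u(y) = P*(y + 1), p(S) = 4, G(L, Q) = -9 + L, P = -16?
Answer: -18960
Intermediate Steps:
u(y) = -16 - 16*y (u(y) = -16*(y + 1) = -16*(1 + y) = -16 - 16*y)
u(p(Y))*(G(23, -1*4 + 0) + 223) = (-16 - 16*4)*((-9 + 23) + 223) = (-16 - 64)*(14 + 223) = -80*237 = -18960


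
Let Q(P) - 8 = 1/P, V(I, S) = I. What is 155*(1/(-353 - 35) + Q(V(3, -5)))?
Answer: 1503035/1164 ≈ 1291.3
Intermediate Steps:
Q(P) = 8 + 1/P
155*(1/(-353 - 35) + Q(V(3, -5))) = 155*(1/(-353 - 35) + (8 + 1/3)) = 155*(1/(-388) + (8 + ⅓)) = 155*(-1/388 + 25/3) = 155*(9697/1164) = 1503035/1164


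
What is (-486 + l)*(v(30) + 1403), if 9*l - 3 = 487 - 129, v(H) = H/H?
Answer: -626028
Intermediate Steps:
v(H) = 1
l = 361/9 (l = ⅓ + (487 - 129)/9 = ⅓ + (⅑)*358 = ⅓ + 358/9 = 361/9 ≈ 40.111)
(-486 + l)*(v(30) + 1403) = (-486 + 361/9)*(1 + 1403) = -4013/9*1404 = -626028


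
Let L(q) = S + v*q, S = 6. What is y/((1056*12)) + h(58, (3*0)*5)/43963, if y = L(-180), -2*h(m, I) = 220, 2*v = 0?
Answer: -188357/92849856 ≈ -0.0020286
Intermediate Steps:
v = 0 (v = (1/2)*0 = 0)
h(m, I) = -110 (h(m, I) = -1/2*220 = -110)
L(q) = 6 (L(q) = 6 + 0*q = 6 + 0 = 6)
y = 6
y/((1056*12)) + h(58, (3*0)*5)/43963 = 6/((1056*12)) - 110/43963 = 6/12672 - 110*1/43963 = 6*(1/12672) - 110/43963 = 1/2112 - 110/43963 = -188357/92849856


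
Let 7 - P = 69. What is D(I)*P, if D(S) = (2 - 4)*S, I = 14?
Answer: 1736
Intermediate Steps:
P = -62 (P = 7 - 1*69 = 7 - 69 = -62)
D(S) = -2*S
D(I)*P = -2*14*(-62) = -28*(-62) = 1736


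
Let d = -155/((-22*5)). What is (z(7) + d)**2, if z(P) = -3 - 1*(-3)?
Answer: 961/484 ≈ 1.9855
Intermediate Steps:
d = 31/22 (d = -155/(-110) = -155*(-1/110) = 31/22 ≈ 1.4091)
z(P) = 0 (z(P) = -3 + 3 = 0)
(z(7) + d)**2 = (0 + 31/22)**2 = (31/22)**2 = 961/484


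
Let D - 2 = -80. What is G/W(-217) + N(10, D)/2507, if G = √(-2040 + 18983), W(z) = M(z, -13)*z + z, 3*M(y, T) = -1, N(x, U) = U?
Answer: -78/2507 - 3*√16943/434 ≈ -0.93087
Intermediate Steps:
D = -78 (D = 2 - 80 = -78)
M(y, T) = -⅓ (M(y, T) = (⅓)*(-1) = -⅓)
W(z) = 2*z/3 (W(z) = -z/3 + z = 2*z/3)
G = √16943 ≈ 130.17
G/W(-217) + N(10, D)/2507 = √16943/(((⅔)*(-217))) - 78/2507 = √16943/(-434/3) - 78*1/2507 = √16943*(-3/434) - 78/2507 = -3*√16943/434 - 78/2507 = -78/2507 - 3*√16943/434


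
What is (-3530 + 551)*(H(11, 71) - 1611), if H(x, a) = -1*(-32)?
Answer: 4703841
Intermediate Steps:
H(x, a) = 32
(-3530 + 551)*(H(11, 71) - 1611) = (-3530 + 551)*(32 - 1611) = -2979*(-1579) = 4703841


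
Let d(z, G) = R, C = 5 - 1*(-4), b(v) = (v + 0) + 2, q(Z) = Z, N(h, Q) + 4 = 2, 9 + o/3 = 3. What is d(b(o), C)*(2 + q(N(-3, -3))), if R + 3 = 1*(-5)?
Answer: 0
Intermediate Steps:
o = -18 (o = -27 + 3*3 = -27 + 9 = -18)
N(h, Q) = -2 (N(h, Q) = -4 + 2 = -2)
b(v) = 2 + v (b(v) = v + 2 = 2 + v)
R = -8 (R = -3 + 1*(-5) = -3 - 5 = -8)
C = 9 (C = 5 + 4 = 9)
d(z, G) = -8
d(b(o), C)*(2 + q(N(-3, -3))) = -8*(2 - 2) = -8*0 = 0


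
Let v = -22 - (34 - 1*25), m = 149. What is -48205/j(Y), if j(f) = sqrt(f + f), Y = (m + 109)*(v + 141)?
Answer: -9641*sqrt(14190)/5676 ≈ -202.33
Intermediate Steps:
v = -31 (v = -22 - (34 - 25) = -22 - 1*9 = -22 - 9 = -31)
Y = 28380 (Y = (149 + 109)*(-31 + 141) = 258*110 = 28380)
j(f) = sqrt(2)*sqrt(f) (j(f) = sqrt(2*f) = sqrt(2)*sqrt(f))
-48205/j(Y) = -48205*sqrt(14190)/28380 = -9641*sqrt(14190)/5676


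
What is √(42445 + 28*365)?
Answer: √52665 ≈ 229.49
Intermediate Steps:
√(42445 + 28*365) = √(42445 + 10220) = √52665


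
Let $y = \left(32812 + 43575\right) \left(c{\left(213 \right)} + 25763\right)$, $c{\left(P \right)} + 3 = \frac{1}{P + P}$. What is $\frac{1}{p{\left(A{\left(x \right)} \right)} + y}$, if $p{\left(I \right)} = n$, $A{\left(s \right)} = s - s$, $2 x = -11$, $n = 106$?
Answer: $\frac{426}{838252726663} \approx 5.082 \cdot 10^{-10}$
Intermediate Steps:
$x = - \frac{11}{2}$ ($x = \frac{1}{2} \left(-11\right) = - \frac{11}{2} \approx -5.5$)
$c{\left(P \right)} = -3 + \frac{1}{2 P}$ ($c{\left(P \right)} = -3 + \frac{1}{P + P} = -3 + \frac{1}{2 P}$)
$A{\left(s \right)} = 0$
$p{\left(I \right)} = 106$
$y = \frac{838252681507}{426}$ ($y = \left(32812 + 43575\right) \left(\left(-3 + \frac{1}{2 \cdot 213}\right) + 25763\right) = 76387 \left(\left(-3 + \frac{1}{2} \cdot \frac{1}{213}\right) + 25763\right) = 76387 \left(\left(-3 + \frac{1}{426}\right) + 25763\right) = 76387 \left(- \frac{1277}{426} + 25763\right) = 76387 \cdot \frac{10973761}{426} = \frac{838252681507}{426} \approx 1.9677 \cdot 10^{9}$)
$\frac{1}{p{\left(A{\left(x \right)} \right)} + y} = \frac{1}{106 + \frac{838252681507}{426}} = \frac{1}{\frac{838252726663}{426}} = \frac{426}{838252726663}$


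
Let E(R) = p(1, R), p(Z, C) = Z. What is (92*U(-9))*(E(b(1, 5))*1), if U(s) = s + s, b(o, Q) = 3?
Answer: -1656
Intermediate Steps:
U(s) = 2*s
E(R) = 1
(92*U(-9))*(E(b(1, 5))*1) = (92*(2*(-9)))*(1*1) = (92*(-18))*1 = -1656*1 = -1656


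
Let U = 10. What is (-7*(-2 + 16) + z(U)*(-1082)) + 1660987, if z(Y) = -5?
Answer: 1666299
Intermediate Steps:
(-7*(-2 + 16) + z(U)*(-1082)) + 1660987 = (-7*(-2 + 16) - 5*(-1082)) + 1660987 = (-7*14 + 5410) + 1660987 = (-98 + 5410) + 1660987 = 5312 + 1660987 = 1666299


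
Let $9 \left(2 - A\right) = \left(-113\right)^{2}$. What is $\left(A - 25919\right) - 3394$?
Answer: $- \frac{276568}{9} \approx -30730.0$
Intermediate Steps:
$A = - \frac{12751}{9}$ ($A = 2 - \frac{\left(-113\right)^{2}}{9} = 2 - \frac{12769}{9} = - \frac{12751}{9} \approx -1416.8$)
$\left(A - 25919\right) - 3394 = \left(- \frac{12751}{9} - 25919\right) - 3394 = - \frac{246022}{9} - 3394 = - \frac{276568}{9}$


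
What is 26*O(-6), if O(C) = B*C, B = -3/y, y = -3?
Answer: -156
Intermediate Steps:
B = 1 (B = -3/(-3) = -3*(-⅓) = 1)
O(C) = C (O(C) = 1*C = C)
26*O(-6) = 26*(-6) = -156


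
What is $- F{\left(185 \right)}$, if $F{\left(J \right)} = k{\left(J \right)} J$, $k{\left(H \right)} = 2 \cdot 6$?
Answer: $-2220$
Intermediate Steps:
$k{\left(H \right)} = 12$
$F{\left(J \right)} = 12 J$
$- F{\left(185 \right)} = - 12 \cdot 185 = \left(-1\right) 2220 = -2220$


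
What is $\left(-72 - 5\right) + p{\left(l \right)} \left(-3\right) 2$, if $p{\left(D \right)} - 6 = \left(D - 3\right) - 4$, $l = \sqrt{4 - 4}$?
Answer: $-71$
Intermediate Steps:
$l = 0$ ($l = \sqrt{0} = 0$)
$p{\left(D \right)} = -1 + D$ ($p{\left(D \right)} = 6 + \left(\left(D - 3\right) - 4\right) = 6 + \left(\left(-3 + D\right) - 4\right) = 6 + \left(-7 + D\right) = -1 + D$)
$\left(-72 - 5\right) + p{\left(l \right)} \left(-3\right) 2 = \left(-72 - 5\right) + \left(-1 + 0\right) \left(-3\right) 2 = -77 + \left(-1\right) \left(-3\right) 2 = -77 + 3 \cdot 2 = -77 + 6 = -71$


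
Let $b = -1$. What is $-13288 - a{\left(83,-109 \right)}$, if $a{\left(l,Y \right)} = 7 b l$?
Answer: $-12707$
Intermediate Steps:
$a{\left(l,Y \right)} = - 7 l$ ($a{\left(l,Y \right)} = 7 \left(-1\right) l = - 7 l$)
$-13288 - a{\left(83,-109 \right)} = -13288 - \left(-7\right) 83 = -13288 - -581 = -13288 + 581 = -12707$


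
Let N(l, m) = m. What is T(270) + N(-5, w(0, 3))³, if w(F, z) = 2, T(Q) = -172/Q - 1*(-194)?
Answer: 27184/135 ≈ 201.36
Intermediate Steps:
T(Q) = 194 - 172/Q (T(Q) = -172/Q + 194 = 194 - 172/Q)
T(270) + N(-5, w(0, 3))³ = (194 - 172/270) + 2³ = (194 - 172*1/270) + 8 = (194 - 86/135) + 8 = 26104/135 + 8 = 27184/135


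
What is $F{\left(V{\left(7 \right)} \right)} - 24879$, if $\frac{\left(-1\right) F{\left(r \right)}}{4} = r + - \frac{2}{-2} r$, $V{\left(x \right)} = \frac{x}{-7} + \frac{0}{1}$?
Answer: $-24871$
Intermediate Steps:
$V{\left(x \right)} = - \frac{x}{7}$ ($V{\left(x \right)} = x \left(- \frac{1}{7}\right) + 0 \cdot 1 = - \frac{x}{7} + 0 = - \frac{x}{7}$)
$F{\left(r \right)} = - 8 r$ ($F{\left(r \right)} = - 4 \left(r + - \frac{2}{-2} r\right) = - 4 \left(r + \left(-2\right) \left(- \frac{1}{2}\right) r\right) = - 4 \left(r + 1 r\right) = - 4 \left(r + r\right) = - 4 \cdot 2 r = - 8 r$)
$F{\left(V{\left(7 \right)} \right)} - 24879 = - 8 \left(\left(- \frac{1}{7}\right) 7\right) - 24879 = \left(-8\right) \left(-1\right) - 24879 = 8 - 24879 = -24871$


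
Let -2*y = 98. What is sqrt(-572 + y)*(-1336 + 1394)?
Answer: 174*I*sqrt(69) ≈ 1445.4*I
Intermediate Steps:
y = -49 (y = -1/2*98 = -49)
sqrt(-572 + y)*(-1336 + 1394) = sqrt(-572 - 49)*(-1336 + 1394) = sqrt(-621)*58 = (3*I*sqrt(69))*58 = 174*I*sqrt(69)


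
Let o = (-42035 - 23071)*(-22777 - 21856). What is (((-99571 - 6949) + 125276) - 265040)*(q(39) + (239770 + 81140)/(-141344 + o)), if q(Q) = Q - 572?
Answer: 190716948660578024/1452867377 ≈ 1.3127e+8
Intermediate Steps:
o = 2905876098 (o = -65106*(-44633) = 2905876098)
q(Q) = -572 + Q
(((-99571 - 6949) + 125276) - 265040)*(q(39) + (239770 + 81140)/(-141344 + o)) = (((-99571 - 6949) + 125276) - 265040)*((-572 + 39) + (239770 + 81140)/(-141344 + 2905876098)) = ((-106520 + 125276) - 265040)*(-533 + 320910/2905734754) = (18756 - 265040)*(-533 + 320910*(1/2905734754)) = -246284*(-533 + 160455/1452867377) = -246284*(-774378151486/1452867377) = 190716948660578024/1452867377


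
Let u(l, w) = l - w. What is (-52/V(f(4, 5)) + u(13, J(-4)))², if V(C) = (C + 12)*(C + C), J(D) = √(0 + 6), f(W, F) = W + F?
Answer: 6124087/35721 - 4862*√6/189 ≈ 108.43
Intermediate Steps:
f(W, F) = F + W
J(D) = √6
V(C) = 2*C*(12 + C) (V(C) = (12 + C)*(2*C) = 2*C*(12 + C))
(-52/V(f(4, 5)) + u(13, J(-4)))² = (-52*1/(2*(5 + 4)*(12 + (5 + 4))) + (13 - √6))² = (-52*1/(18*(12 + 9)) + (13 - √6))² = (-52/(2*9*21) + (13 - √6))² = (-52/378 + (13 - √6))² = (-52*1/378 + (13 - √6))² = (-26/189 + (13 - √6))² = (2431/189 - √6)²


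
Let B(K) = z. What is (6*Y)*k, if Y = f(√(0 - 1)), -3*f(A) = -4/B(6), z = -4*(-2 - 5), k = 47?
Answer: 94/7 ≈ 13.429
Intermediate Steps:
z = 28 (z = -4*(-7) = 28)
B(K) = 28
f(A) = 1/21 (f(A) = -(-4)/(3*28) = -⅓*(-⅐) = 1/21)
Y = 1/21 ≈ 0.047619
(6*Y)*k = (6*(1/21))*47 = (2/7)*47 = 94/7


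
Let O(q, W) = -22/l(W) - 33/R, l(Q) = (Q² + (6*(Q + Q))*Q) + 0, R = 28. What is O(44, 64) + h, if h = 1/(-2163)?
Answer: -67921649/57587712 ≈ -1.1794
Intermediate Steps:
l(Q) = 13*Q² (l(Q) = (Q² + (6*(2*Q))*Q) + 0 = (Q² + (12*Q)*Q) + 0 = (Q² + 12*Q²) + 0 = 13*Q² + 0 = 13*Q²)
O(q, W) = -33/28 - 22/(13*W²) (O(q, W) = -22*1/(13*W²) - 33/28 = -22/(13*W²) - 33*1/28 = -22/(13*W²) - 33/28 = -33/28 - 22/(13*W²))
h = -1/2163 ≈ -0.00046232
O(44, 64) + h = (-33/28 - 22/13/64²) - 1/2163 = (-33/28 - 22/13*1/4096) - 1/2163 = (-33/28 - 11/26624) - 1/2163 = -219725/186368 - 1/2163 = -67921649/57587712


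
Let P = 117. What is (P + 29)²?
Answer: 21316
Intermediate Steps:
(P + 29)² = (117 + 29)² = 146² = 21316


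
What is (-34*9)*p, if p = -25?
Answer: 7650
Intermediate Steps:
(-34*9)*p = -34*9*(-25) = -306*(-25) = 7650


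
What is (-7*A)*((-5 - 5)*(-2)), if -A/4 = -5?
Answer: -2800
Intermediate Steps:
A = 20 (A = -4*(-5) = 20)
(-7*A)*((-5 - 5)*(-2)) = (-7*20)*((-5 - 5)*(-2)) = -(-1400)*(-2) = -140*20 = -2800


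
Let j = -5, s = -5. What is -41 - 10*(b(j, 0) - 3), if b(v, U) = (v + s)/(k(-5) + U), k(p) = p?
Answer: -31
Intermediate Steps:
b(v, U) = (-5 + v)/(-5 + U) (b(v, U) = (v - 5)/(-5 + U) = (-5 + v)/(-5 + U))
-41 - 10*(b(j, 0) - 3) = -41 - 10*((-5 - 5)/(-5 + 0) - 3) = -41 - 10*(-10/(-5) - 3) = -41 - 10*(-⅕*(-10) - 3) = -41 - 10*(2 - 3) = -41 - 10*(-1) = -41 + 10 = -31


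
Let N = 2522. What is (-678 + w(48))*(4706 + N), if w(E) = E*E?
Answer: 11752728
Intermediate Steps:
w(E) = E²
(-678 + w(48))*(4706 + N) = (-678 + 48²)*(4706 + 2522) = (-678 + 2304)*7228 = 1626*7228 = 11752728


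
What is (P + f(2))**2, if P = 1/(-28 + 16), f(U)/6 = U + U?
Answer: 82369/144 ≈ 572.01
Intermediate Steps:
f(U) = 12*U (f(U) = 6*(U + U) = 6*(2*U) = 12*U)
P = -1/12 (P = 1/(-12) = -1/12 ≈ -0.083333)
(P + f(2))**2 = (-1/12 + 12*2)**2 = (-1/12 + 24)**2 = (287/12)**2 = 82369/144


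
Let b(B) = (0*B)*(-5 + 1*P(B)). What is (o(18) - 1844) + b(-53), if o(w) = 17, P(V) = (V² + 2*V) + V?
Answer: -1827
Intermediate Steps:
P(V) = V² + 3*V
b(B) = 0 (b(B) = (0*B)*(-5 + 1*(B*(3 + B))) = 0*(-5 + B*(3 + B)) = 0)
(o(18) - 1844) + b(-53) = (17 - 1844) + 0 = -1827 + 0 = -1827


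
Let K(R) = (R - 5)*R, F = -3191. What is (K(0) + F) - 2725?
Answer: -5916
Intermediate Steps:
K(R) = R*(-5 + R) (K(R) = (-5 + R)*R = R*(-5 + R))
(K(0) + F) - 2725 = (0*(-5 + 0) - 3191) - 2725 = (0*(-5) - 3191) - 2725 = (0 - 3191) - 2725 = -3191 - 2725 = -5916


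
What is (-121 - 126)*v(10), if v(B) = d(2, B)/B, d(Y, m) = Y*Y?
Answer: -494/5 ≈ -98.800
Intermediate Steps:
d(Y, m) = Y**2
v(B) = 4/B (v(B) = 2**2/B = 4/B)
(-121 - 126)*v(10) = (-121 - 126)*(4/10) = -988/10 = -247*2/5 = -494/5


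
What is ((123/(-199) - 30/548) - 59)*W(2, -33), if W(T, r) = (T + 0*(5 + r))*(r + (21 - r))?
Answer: -68328141/27263 ≈ -2506.3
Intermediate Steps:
W(T, r) = 21*T (W(T, r) = (T + 0)*21 = T*21 = 21*T)
((123/(-199) - 30/548) - 59)*W(2, -33) = ((123/(-199) - 30/548) - 59)*(21*2) = ((123*(-1/199) - 30*1/548) - 59)*42 = ((-123/199 - 15/274) - 59)*42 = (-36687/54526 - 59)*42 = -3253721/54526*42 = -68328141/27263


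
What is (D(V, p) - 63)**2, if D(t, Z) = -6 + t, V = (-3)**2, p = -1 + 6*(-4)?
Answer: 3600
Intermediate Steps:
p = -25 (p = -1 - 24 = -25)
V = 9
(D(V, p) - 63)**2 = ((-6 + 9) - 63)**2 = (3 - 63)**2 = (-60)**2 = 3600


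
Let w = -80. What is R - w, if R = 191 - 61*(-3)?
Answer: 454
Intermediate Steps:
R = 374 (R = 191 + 183 = 374)
R - w = 374 - 1*(-80) = 374 + 80 = 454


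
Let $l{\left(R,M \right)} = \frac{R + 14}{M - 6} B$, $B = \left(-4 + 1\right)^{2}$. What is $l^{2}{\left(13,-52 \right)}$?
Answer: $\frac{59049}{3364} \approx 17.553$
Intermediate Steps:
$B = 9$ ($B = \left(-3\right)^{2} = 9$)
$l{\left(R,M \right)} = \frac{9 \left(14 + R\right)}{-6 + M}$ ($l{\left(R,M \right)} = \frac{R + 14}{M - 6} \cdot 9 = \frac{14 + R}{-6 + M} 9 = \frac{9 \left(14 + R\right)}{-6 + M}$)
$l^{2}{\left(13,-52 \right)} = \left(\frac{9 \left(14 + 13\right)}{-6 - 52}\right)^{2} = \left(9 \frac{1}{-58} \cdot 27\right)^{2} = \left(9 \left(- \frac{1}{58}\right) 27\right)^{2} = \left(- \frac{243}{58}\right)^{2} = \frac{59049}{3364}$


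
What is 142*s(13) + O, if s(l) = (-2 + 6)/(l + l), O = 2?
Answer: 310/13 ≈ 23.846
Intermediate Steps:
s(l) = 2/l (s(l) = 4/((2*l)) = 4*(1/(2*l)) = 2/l)
142*s(13) + O = 142*(2/13) + 2 = 284/13 + 2 = 310/13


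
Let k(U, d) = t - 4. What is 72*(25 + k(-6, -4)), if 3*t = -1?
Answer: 1488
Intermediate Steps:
t = -1/3 (t = (1/3)*(-1) = -1/3 ≈ -0.33333)
k(U, d) = -13/3 (k(U, d) = -1/3 - 4 = -13/3)
72*(25 + k(-6, -4)) = 72*(25 - 13/3) = 72*(62/3) = 1488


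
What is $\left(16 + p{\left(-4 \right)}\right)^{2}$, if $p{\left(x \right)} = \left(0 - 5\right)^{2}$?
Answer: $1681$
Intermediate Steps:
$p{\left(x \right)} = 25$ ($p{\left(x \right)} = \left(-5\right)^{2} = 25$)
$\left(16 + p{\left(-4 \right)}\right)^{2} = \left(16 + 25\right)^{2} = 41^{2} = 1681$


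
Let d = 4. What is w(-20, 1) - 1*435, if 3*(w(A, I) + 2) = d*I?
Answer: -1307/3 ≈ -435.67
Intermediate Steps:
w(A, I) = -2 + 4*I/3 (w(A, I) = -2 + (4*I)/3 = -2 + 4*I/3)
w(-20, 1) - 1*435 = (-2 + (4/3)*1) - 1*435 = (-2 + 4/3) - 435 = -⅔ - 435 = -1307/3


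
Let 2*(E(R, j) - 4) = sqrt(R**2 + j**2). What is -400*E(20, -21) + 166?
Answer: -7234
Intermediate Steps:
E(R, j) = 4 + sqrt(R**2 + j**2)/2
-400*E(20, -21) + 166 = -400*(4 + sqrt(20**2 + (-21)**2)/2) + 166 = -400*(4 + sqrt(400 + 441)/2) + 166 = -400*(4 + sqrt(841)/2) + 166 = -400*(4 + (1/2)*29) + 166 = -400*(4 + 29/2) + 166 = -400*37/2 + 166 = -7400 + 166 = -7234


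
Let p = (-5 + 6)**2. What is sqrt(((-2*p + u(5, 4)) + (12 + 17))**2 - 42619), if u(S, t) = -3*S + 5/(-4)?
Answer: I*sqrt(680055)/4 ≈ 206.16*I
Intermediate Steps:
p = 1 (p = 1**2 = 1)
u(S, t) = -5/4 - 3*S (u(S, t) = -3*S + 5*(-1/4) = -3*S - 5/4 = -5/4 - 3*S)
sqrt(((-2*p + u(5, 4)) + (12 + 17))**2 - 42619) = sqrt(((-2*1 + (-5/4 - 3*5)) + (12 + 17))**2 - 42619) = sqrt(((-2 + (-5/4 - 15)) + 29)**2 - 42619) = sqrt(((-2 - 65/4) + 29)**2 - 42619) = sqrt((-73/4 + 29)**2 - 42619) = sqrt((43/4)**2 - 42619) = sqrt(1849/16 - 42619) = sqrt(-680055/16) = I*sqrt(680055)/4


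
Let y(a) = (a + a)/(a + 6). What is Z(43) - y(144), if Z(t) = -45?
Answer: -1173/25 ≈ -46.920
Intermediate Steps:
y(a) = 2*a/(6 + a) (y(a) = (2*a)/(6 + a) = 2*a/(6 + a))
Z(43) - y(144) = -45 - 2*144/(6 + 144) = -45 - 2*144/150 = -45 - 1*48/25 = -45 - 48/25 = -1173/25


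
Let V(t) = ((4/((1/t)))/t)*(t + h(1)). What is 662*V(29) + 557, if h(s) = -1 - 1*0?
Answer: 74701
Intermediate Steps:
h(s) = -1 (h(s) = -1 + 0 = -1)
V(t) = -4 + 4*t (V(t) = ((4/((1/t)))/t)*(t - 1) = ((4/(1/t))/t)*(-1 + t) = ((4*t)/t)*(-1 + t) = 4*(-1 + t) = -4 + 4*t)
662*V(29) + 557 = 662*(-4 + 4*29) + 557 = 662*(-4 + 116) + 557 = 662*112 + 557 = 74144 + 557 = 74701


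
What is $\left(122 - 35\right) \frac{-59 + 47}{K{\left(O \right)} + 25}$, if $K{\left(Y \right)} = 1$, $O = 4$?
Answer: $- \frac{522}{13} \approx -40.154$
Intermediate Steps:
$\left(122 - 35\right) \frac{-59 + 47}{K{\left(O \right)} + 25} = \left(122 - 35\right) \frac{-59 + 47}{1 + 25} = 87 \left(- \frac{12}{26}\right) = 87 \left(\left(-12\right) \frac{1}{26}\right) = 87 \left(- \frac{6}{13}\right) = - \frac{522}{13}$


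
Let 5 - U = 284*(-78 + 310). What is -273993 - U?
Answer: -208110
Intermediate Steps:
U = -65883 (U = 5 - 284*(-78 + 310) = 5 - 284*232 = 5 - 1*65888 = 5 - 65888 = -65883)
-273993 - U = -273993 - 1*(-65883) = -273993 + 65883 = -208110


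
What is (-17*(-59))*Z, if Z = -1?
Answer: -1003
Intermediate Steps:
(-17*(-59))*Z = -17*(-59)*(-1) = 1003*(-1) = -1003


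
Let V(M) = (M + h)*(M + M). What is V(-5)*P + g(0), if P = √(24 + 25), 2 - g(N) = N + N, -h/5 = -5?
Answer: -1398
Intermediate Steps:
h = 25 (h = -5*(-5) = 25)
V(M) = 2*M*(25 + M) (V(M) = (M + 25)*(M + M) = (25 + M)*(2*M) = 2*M*(25 + M))
g(N) = 2 - 2*N (g(N) = 2 - (N + N) = 2 - 2*N)
P = 7 (P = √49 = 7)
V(-5)*P + g(0) = (2*(-5)*(25 - 5))*7 + (2 - 2*0) = (2*(-5)*20)*7 + (2 + 0) = -200*7 + 2 = -1400 + 2 = -1398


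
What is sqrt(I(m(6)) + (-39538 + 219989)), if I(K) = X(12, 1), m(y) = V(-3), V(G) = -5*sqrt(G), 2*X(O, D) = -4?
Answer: sqrt(180449) ≈ 424.79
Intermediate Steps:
X(O, D) = -2 (X(O, D) = (1/2)*(-4) = -2)
m(y) = -5*I*sqrt(3)
I(K) = -2
sqrt(I(m(6)) + (-39538 + 219989)) = sqrt(-2 + (-39538 + 219989)) = sqrt(-2 + 180451) = sqrt(180449)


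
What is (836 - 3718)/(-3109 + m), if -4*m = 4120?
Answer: 2882/4139 ≈ 0.69630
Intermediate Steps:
m = -1030 (m = -1/4*4120 = -1030)
(836 - 3718)/(-3109 + m) = (836 - 3718)/(-3109 - 1030) = -2882/(-4139) = -2882*(-1/4139) = 2882/4139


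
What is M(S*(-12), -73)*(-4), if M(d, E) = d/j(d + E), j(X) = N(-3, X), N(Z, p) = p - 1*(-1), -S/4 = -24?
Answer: -64/17 ≈ -3.7647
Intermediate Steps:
S = 96 (S = -4*(-24) = 96)
N(Z, p) = 1 + p (N(Z, p) = p + 1 = 1 + p)
j(X) = 1 + X
M(d, E) = d/(1 + E + d) (M(d, E) = d/(1 + (d + E)) = d/(1 + (E + d)) = d/(1 + E + d))
M(S*(-12), -73)*(-4) = ((96*(-12))/(1 - 73 + 96*(-12)))*(-4) = -1152/(1 - 73 - 1152)*(-4) = -1152/(-1224)*(-4) = -1152*(-1/1224)*(-4) = (16/17)*(-4) = -64/17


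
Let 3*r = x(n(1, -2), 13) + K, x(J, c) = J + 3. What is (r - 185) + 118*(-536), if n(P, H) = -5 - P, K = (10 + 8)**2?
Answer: -63326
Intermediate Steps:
K = 324 (K = 18**2 = 324)
x(J, c) = 3 + J
r = 107 (r = ((3 + (-5 - 1*1)) + 324)/3 = ((3 + (-5 - 1)) + 324)/3 = ((3 - 6) + 324)/3 = (-3 + 324)/3 = (1/3)*321 = 107)
(r - 185) + 118*(-536) = (107 - 185) + 118*(-536) = -78 - 63248 = -63326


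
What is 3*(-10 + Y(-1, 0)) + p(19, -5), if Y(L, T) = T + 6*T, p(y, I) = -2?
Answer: -32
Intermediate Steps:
Y(L, T) = 7*T
3*(-10 + Y(-1, 0)) + p(19, -5) = 3*(-10 + 7*0) - 2 = 3*(-10 + 0) - 2 = 3*(-10) - 2 = -30 - 2 = -32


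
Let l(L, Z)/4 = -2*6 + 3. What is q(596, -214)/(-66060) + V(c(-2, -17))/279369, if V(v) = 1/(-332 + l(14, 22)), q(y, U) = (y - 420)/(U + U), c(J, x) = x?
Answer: 125457623/20185795920240 ≈ 6.2151e-6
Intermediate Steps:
l(L, Z) = -36 (l(L, Z) = 4*(-2*6 + 3) = 4*(-12 + 3) = 4*(-9) = -36)
q(y, U) = (-420 + y)/(2*U) (q(y, U) = (-420 + y)/((2*U)) = (-420 + y)*(1/(2*U)) = (-420 + y)/(2*U))
V(v) = -1/368 (V(v) = 1/(-332 - 36) = 1/(-368) = -1/368)
q(596, -214)/(-66060) + V(c(-2, -17))/279369 = ((½)*(-420 + 596)/(-214))/(-66060) - 1/368/279369 = ((½)*(-1/214)*176)*(-1/66060) - 1/368*1/279369 = -44/107*(-1/66060) - 1/102807792 = 11/1767105 - 1/102807792 = 125457623/20185795920240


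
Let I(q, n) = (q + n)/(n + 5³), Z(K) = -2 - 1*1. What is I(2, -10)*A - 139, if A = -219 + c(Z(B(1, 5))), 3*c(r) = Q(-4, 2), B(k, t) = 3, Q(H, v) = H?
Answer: -42667/345 ≈ -123.67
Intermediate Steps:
Z(K) = -3 (Z(K) = -2 - 1 = -3)
c(r) = -4/3 (c(r) = (⅓)*(-4) = -4/3)
I(q, n) = (n + q)/(125 + n) (I(q, n) = (n + q)/(n + 125) = (n + q)/(125 + n))
A = -661/3 (A = -219 - 4/3 = -661/3 ≈ -220.33)
I(2, -10)*A - 139 = ((-10 + 2)/(125 - 10))*(-661/3) - 139 = (-8/115)*(-661/3) - 139 = ((1/115)*(-8))*(-661/3) - 139 = -8/115*(-661/3) - 139 = 5288/345 - 139 = -42667/345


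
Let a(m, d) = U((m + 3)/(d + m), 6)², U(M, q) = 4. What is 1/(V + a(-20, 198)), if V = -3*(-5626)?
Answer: 1/16894 ≈ 5.9193e-5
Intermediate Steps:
a(m, d) = 16 (a(m, d) = 4² = 16)
V = 16878
1/(V + a(-20, 198)) = 1/(16878 + 16) = 1/16894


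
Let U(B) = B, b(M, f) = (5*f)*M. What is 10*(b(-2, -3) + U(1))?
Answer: 310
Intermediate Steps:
b(M, f) = 5*M*f
10*(b(-2, -3) + U(1)) = 10*(5*(-2)*(-3) + 1) = 10*(30 + 1) = 10*31 = 310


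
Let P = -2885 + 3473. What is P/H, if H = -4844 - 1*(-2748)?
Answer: -147/524 ≈ -0.28053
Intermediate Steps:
H = -2096 (H = -4844 + 2748 = -2096)
P = 588
P/H = 588/(-2096) = 588*(-1/2096) = -147/524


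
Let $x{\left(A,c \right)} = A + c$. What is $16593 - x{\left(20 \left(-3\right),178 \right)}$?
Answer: $16475$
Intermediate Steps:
$16593 - x{\left(20 \left(-3\right),178 \right)} = 16593 - \left(20 \left(-3\right) + 178\right) = 16593 - \left(-60 + 178\right) = 16593 - 118 = 16475$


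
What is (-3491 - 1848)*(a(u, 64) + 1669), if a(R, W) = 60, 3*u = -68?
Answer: -9231131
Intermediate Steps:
u = -68/3 (u = (1/3)*(-68) = -68/3 ≈ -22.667)
(-3491 - 1848)*(a(u, 64) + 1669) = (-3491 - 1848)*(60 + 1669) = -5339*1729 = -9231131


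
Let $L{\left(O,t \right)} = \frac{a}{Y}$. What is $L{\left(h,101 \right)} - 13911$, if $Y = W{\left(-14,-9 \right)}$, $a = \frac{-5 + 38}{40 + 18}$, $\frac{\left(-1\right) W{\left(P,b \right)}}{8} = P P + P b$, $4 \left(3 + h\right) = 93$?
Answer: $- \frac{2078414721}{149408} \approx -13911.0$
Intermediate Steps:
$h = \frac{81}{4}$ ($h = -3 + \frac{1}{4} \cdot 93 = -3 + \frac{93}{4} = \frac{81}{4} \approx 20.25$)
$W{\left(P,b \right)} = - 8 P^{2} - 8 P b$ ($W{\left(P,b \right)} = - 8 \left(P P + P b\right) = - 8 \left(P^{2} + P b\right) = - 8 P^{2} - 8 P b$)
$a = \frac{33}{58} \approx 0.56897$
$Y = -2576$ ($Y = \left(-8\right) \left(-14\right) \left(-14 - 9\right) = \left(-8\right) \left(-14\right) \left(-23\right) = -2576$)
$L{\left(O,t \right)} = - \frac{33}{149408}$ ($L{\left(O,t \right)} = \frac{33}{58 \left(-2576\right)} = \frac{33}{58} \left(- \frac{1}{2576}\right) = - \frac{33}{149408}$)
$L{\left(h,101 \right)} - 13911 = - \frac{33}{149408} - 13911 = - \frac{2078414721}{149408}$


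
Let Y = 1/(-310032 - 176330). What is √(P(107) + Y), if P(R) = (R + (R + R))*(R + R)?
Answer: √16249427971066174/486362 ≈ 262.10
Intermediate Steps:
Y = -1/486362 (Y = 1/(-486362) = -1/486362 ≈ -2.0561e-6)
P(R) = 6*R² (P(R) = (R + 2*R)*(2*R) = (3*R)*(2*R) = 6*R²)
√(P(107) + Y) = √(6*107² - 1/486362) = √(6*11449 - 1/486362) = √(68694 - 1/486362) = √(33410151227/486362) = √16249427971066174/486362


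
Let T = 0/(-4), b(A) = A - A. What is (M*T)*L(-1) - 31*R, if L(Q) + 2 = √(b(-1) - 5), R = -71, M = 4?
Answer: 2201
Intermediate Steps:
b(A) = 0
L(Q) = -2 + I*√5 (L(Q) = -2 + √(0 - 5) = -2 + √(-5) = -2 + I*√5)
T = 0 (T = 0*(-¼) = 0)
(M*T)*L(-1) - 31*R = (4*0)*(-2 + I*√5) - 31*(-71) = 0*(-2 + I*√5) + 2201 = 0 + 2201 = 2201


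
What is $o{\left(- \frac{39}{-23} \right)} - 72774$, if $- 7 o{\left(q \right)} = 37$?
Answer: $- \frac{509455}{7} \approx -72779.0$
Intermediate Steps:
$o{\left(q \right)} = - \frac{37}{7}$ ($o{\left(q \right)} = \left(- \frac{1}{7}\right) 37 = - \frac{37}{7}$)
$o{\left(- \frac{39}{-23} \right)} - 72774 = - \frac{37}{7} - 72774 = - \frac{509455}{7}$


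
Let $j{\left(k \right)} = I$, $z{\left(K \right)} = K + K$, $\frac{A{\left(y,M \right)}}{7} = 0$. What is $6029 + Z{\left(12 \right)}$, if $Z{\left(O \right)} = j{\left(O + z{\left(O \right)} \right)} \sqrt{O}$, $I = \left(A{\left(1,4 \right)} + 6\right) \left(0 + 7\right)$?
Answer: $6029 + 84 \sqrt{3} \approx 6174.5$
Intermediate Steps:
$A{\left(y,M \right)} = 0$ ($A{\left(y,M \right)} = 7 \cdot 0 = 0$)
$z{\left(K \right)} = 2 K$
$I = 42$ ($I = \left(0 + 6\right) \left(0 + 7\right) = 6 \cdot 7 = 42$)
$j{\left(k \right)} = 42$
$Z{\left(O \right)} = 42 \sqrt{O}$
$6029 + Z{\left(12 \right)} = 6029 + 42 \sqrt{12} = 6029 + 42 \cdot 2 \sqrt{3} = 6029 + 84 \sqrt{3}$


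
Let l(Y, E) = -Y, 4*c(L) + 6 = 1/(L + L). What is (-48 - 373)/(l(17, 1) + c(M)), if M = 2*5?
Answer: 33680/1479 ≈ 22.772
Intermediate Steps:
M = 10
c(L) = -3/2 + 1/(8*L) (c(L) = -3/2 + 1/(4*(L + L)) = -3/2 + 1/(4*((2*L))) = -3/2 + (1/(2*L))/4 = -3/2 + 1/(8*L))
(-48 - 373)/(l(17, 1) + c(M)) = (-48 - 373)/(-1*17 + (⅛)*(1 - 12*10)/10) = -421/(-17 + (⅛)*(⅒)*(1 - 120)) = -421/(-17 + (⅛)*(⅒)*(-119)) = -421/(-17 - 119/80) = -421/(-1479/80) = -421*(-80/1479) = 33680/1479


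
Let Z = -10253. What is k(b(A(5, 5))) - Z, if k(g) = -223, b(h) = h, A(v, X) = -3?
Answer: 10030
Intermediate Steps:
k(b(A(5, 5))) - Z = -223 - 1*(-10253) = -223 + 10253 = 10030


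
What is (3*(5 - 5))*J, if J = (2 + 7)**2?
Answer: 0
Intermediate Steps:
J = 81 (J = 9**2 = 81)
(3*(5 - 5))*J = (3*(5 - 5))*81 = (3*0)*81 = 0*81 = 0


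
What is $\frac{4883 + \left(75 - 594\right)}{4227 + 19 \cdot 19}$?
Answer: $\frac{1091}{1147} \approx 0.95118$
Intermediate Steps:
$\frac{4883 + \left(75 - 594\right)}{4227 + 19 \cdot 19} = \frac{4883 - 519}{4227 + 361} = \frac{4364}{4588} = 4364 \cdot \frac{1}{4588} = \frac{1091}{1147}$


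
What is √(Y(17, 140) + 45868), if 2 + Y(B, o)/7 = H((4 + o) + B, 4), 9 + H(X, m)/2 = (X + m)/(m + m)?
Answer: √184067/2 ≈ 214.52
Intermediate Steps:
H(X, m) = -18 + (X + m)/m (H(X, m) = -18 + 2*((X + m)/(m + m)) = -18 + 2*((X + m)/((2*m))) = -18 + 2*((X + m)*(1/(2*m))) = -18 + 2*((X + m)/(2*m)) = -18 + (X + m)/m)
Y(B, o) = -126 + 7*B/4 + 7*o/4 (Y(B, o) = -14 + 7*(-17 + ((4 + o) + B)/4) = -14 + 7*(-17 + (4 + B + o)*(¼)) = -14 + 7*(-17 + (1 + B/4 + o/4)) = -14 + 7*(-16 + B/4 + o/4) = -14 + (-112 + 7*B/4 + 7*o/4) = -126 + 7*B/4 + 7*o/4)
√(Y(17, 140) + 45868) = √((-126 + (7/4)*17 + (7/4)*140) + 45868) = √((-126 + 119/4 + 245) + 45868) = √(595/4 + 45868) = √(184067/4) = √184067/2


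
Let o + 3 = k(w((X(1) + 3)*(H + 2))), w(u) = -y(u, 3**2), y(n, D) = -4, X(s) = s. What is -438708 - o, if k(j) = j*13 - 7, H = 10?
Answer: -438750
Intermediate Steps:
w(u) = 4 (w(u) = -1*(-4) = 4)
k(j) = -7 + 13*j (k(j) = 13*j - 7 = -7 + 13*j)
o = 42 (o = -3 + (-7 + 13*4) = -3 + (-7 + 52) = -3 + 45 = 42)
-438708 - o = -438708 - 1*42 = -438708 - 42 = -438750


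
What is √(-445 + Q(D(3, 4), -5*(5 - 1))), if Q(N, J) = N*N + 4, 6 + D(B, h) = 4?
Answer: I*√437 ≈ 20.905*I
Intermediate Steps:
D(B, h) = -2 (D(B, h) = -6 + 4 = -2)
Q(N, J) = 4 + N² (Q(N, J) = N² + 4 = 4 + N²)
√(-445 + Q(D(3, 4), -5*(5 - 1))) = √(-445 + (4 + (-2)²)) = √(-445 + (4 + 4)) = √(-445 + 8) = √(-437) = I*√437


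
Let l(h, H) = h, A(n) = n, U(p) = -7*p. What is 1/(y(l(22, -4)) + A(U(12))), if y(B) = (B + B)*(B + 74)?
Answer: 1/4140 ≈ 0.00024155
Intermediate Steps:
y(B) = 2*B*(74 + B) (y(B) = (2*B)*(74 + B) = 2*B*(74 + B))
1/(y(l(22, -4)) + A(U(12))) = 1/(2*22*(74 + 22) - 7*12) = 1/(2*22*96 - 84) = 1/(4224 - 84) = 1/4140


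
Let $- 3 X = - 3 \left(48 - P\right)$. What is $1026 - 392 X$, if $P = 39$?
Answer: $-2502$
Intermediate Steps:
$X = 9$ ($X = - \frac{\left(-3\right) \left(48 - 39\right)}{3} = - \frac{\left(-3\right) 9}{3} = \left(- \frac{1}{3}\right) \left(-27\right) = 9$)
$1026 - 392 X = 1026 - 3528 = -2502$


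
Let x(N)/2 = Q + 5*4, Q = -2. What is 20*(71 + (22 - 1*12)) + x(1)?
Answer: 1656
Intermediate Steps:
x(N) = 36 (x(N) = 2*(-2 + 5*4) = 2*(-2 + 20) = 2*18 = 36)
20*(71 + (22 - 1*12)) + x(1) = 20*(71 + (22 - 1*12)) + 36 = 20*(71 + (22 - 12)) + 36 = 20*(71 + 10) + 36 = 20*81 + 36 = 1620 + 36 = 1656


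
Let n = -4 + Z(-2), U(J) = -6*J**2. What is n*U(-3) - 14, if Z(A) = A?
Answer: 310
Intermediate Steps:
n = -6 (n = -4 - 2 = -6)
n*U(-3) - 14 = -(-36)*(-3)**2 - 14 = -(-36)*9 - 14 = -6*(-54) - 14 = 324 - 14 = 310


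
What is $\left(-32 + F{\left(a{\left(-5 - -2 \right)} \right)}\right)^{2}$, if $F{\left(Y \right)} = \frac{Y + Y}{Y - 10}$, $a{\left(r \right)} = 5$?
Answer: $1156$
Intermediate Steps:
$F{\left(Y \right)} = \frac{2 Y}{-10 + Y}$
$\left(-32 + F{\left(a{\left(-5 - -2 \right)} \right)}\right)^{2} = \left(-32 + 2 \cdot 5 \frac{1}{-10 + 5}\right)^{2} = \left(-32 + 2 \cdot 5 \frac{1}{-5}\right)^{2} = \left(-32 + 2 \cdot 5 \left(- \frac{1}{5}\right)\right)^{2} = \left(-32 - 2\right)^{2} = \left(-34\right)^{2} = 1156$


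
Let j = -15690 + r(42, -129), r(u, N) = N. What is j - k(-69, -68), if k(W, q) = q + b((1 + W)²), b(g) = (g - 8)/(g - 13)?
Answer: -72632477/4611 ≈ -15752.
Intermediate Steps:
b(g) = (-8 + g)/(-13 + g)
j = -15819 (j = -15690 - 129 = -15819)
k(W, q) = q + (-8 + (1 + W)²)/(-13 + (1 + W)²)
j - k(-69, -68) = -15819 - (-8 + (1 - 69)² - 68*(-13 + (1 - 69)²))/(-13 + (1 - 69)²) = -15819 - (-8 + (-68)² - 68*(-13 + (-68)²))/(-13 + (-68)²) = -15819 - (-8 + 4624 - 68*(-13 + 4624))/(-13 + 4624) = -15819 - (-8 + 4624 - 68*4611)/4611 = -15819 - (-8 + 4624 - 313548)/4611 = -15819 - (-308932)/4611 = -15819 - 1*(-308932/4611) = -15819 + 308932/4611 = -72632477/4611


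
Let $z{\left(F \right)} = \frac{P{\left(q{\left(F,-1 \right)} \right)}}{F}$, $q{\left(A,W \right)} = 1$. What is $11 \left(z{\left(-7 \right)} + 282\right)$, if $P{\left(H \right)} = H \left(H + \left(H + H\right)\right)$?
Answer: $\frac{21681}{7} \approx 3097.3$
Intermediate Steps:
$P{\left(H \right)} = 3 H^{2}$ ($P{\left(H \right)} = H \left(H + 2 H\right) = H 3 H = 3 H^{2}$)
$z{\left(F \right)} = \frac{3}{F}$ ($z{\left(F \right)} = \frac{3 \cdot 1^{2}}{F} = \frac{3 \cdot 1}{F} = \frac{3}{F}$)
$11 \left(z{\left(-7 \right)} + 282\right) = 11 \left(\frac{3}{-7} + 282\right) = 11 \left(3 \left(- \frac{1}{7}\right) + 282\right) = 11 \left(- \frac{3}{7} + 282\right) = 11 \cdot \frac{1971}{7} = \frac{21681}{7}$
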